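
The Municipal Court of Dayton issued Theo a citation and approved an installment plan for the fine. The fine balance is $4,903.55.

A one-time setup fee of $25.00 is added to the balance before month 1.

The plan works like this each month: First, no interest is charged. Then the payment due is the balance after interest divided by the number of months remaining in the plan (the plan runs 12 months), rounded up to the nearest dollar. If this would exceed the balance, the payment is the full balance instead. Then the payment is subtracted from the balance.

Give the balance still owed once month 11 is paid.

Month 1: $4,928.55 − $411.00 → $4,517.55
Month 2: $4,517.55 − $411.00 → $4,106.55
Month 3: $4,106.55 − $411.00 → $3,695.55
Month 4: $3,695.55 − $411.00 → $3,284.55
Month 5: $3,284.55 − $411.00 → $2,873.55
Month 6: $2,873.55 − $411.00 → $2,462.55
Month 7: $2,462.55 − $411.00 → $2,051.55
Month 8: $2,051.55 − $411.00 → $1,640.55
Month 9: $1,640.55 − $411.00 → $1,229.55
Month 10: $1,229.55 − $410.00 → $819.55
Month 11: $819.55 − $410.00 → $409.55

$409.55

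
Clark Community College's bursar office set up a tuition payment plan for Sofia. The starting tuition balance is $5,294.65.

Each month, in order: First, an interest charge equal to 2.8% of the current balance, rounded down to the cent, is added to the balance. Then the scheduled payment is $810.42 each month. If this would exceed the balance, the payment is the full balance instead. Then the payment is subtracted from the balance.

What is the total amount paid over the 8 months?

Month 1: opening $5,294.65; interest $148.25 → $5,442.90; payment $810.42; balance $4,632.48
Month 2: opening $4,632.48; interest $129.70 → $4,762.18; payment $810.42; balance $3,951.76
Month 3: opening $3,951.76; interest $110.64 → $4,062.40; payment $810.42; balance $3,251.98
Month 4: opening $3,251.98; interest $91.05 → $3,343.03; payment $810.42; balance $2,532.61
Month 5: opening $2,532.61; interest $70.91 → $2,603.52; payment $810.42; balance $1,793.10
Month 6: opening $1,793.10; interest $50.20 → $1,843.30; payment $810.42; balance $1,032.88
Month 7: opening $1,032.88; interest $28.92 → $1,061.80; payment $810.42; balance $251.38
Month 8: opening $251.38; interest $7.03 → $258.41; payment $258.41; balance $0.00
Total paid: $5,931.35

$5,931.35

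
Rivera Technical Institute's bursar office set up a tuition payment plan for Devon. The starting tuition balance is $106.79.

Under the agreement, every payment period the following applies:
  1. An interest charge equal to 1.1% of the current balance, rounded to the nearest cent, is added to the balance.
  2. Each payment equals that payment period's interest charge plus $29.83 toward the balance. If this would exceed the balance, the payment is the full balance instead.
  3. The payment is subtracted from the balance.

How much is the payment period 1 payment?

Payment period 1: opening $106.79; interest $1.17 → $107.96; payment $31.00; balance $76.96

$31.00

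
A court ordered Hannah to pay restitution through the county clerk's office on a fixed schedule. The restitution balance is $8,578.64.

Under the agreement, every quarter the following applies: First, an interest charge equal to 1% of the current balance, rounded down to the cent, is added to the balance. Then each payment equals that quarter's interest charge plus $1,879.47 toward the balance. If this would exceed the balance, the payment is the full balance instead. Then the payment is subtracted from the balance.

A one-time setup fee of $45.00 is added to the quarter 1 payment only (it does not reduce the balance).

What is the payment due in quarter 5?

$1,071.36

Quarter 1: opening $8,578.64; interest $85.78 → $8,664.42; payment $1,965.25 (+ $45.00 fee); balance $6,699.17
Quarter 2: opening $6,699.17; interest $66.99 → $6,766.16; payment $1,946.46; balance $4,819.70
Quarter 3: opening $4,819.70; interest $48.19 → $4,867.89; payment $1,927.66; balance $2,940.23
Quarter 4: opening $2,940.23; interest $29.40 → $2,969.63; payment $1,908.87; balance $1,060.76
Quarter 5: opening $1,060.76; interest $10.60 → $1,071.36; payment $1,071.36; balance $0.00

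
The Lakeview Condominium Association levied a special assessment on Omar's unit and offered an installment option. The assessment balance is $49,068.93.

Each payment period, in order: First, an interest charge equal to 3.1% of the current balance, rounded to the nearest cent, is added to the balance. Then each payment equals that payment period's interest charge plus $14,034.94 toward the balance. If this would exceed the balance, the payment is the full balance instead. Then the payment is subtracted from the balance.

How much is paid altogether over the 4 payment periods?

$52,542.98

Payment period 1: $49,068.93 +$1,521.14 interest = $50,590.07; pay $15,556.08 → $35,033.99
Payment period 2: $35,033.99 +$1,086.05 interest = $36,120.04; pay $15,120.99 → $20,999.05
Payment period 3: $20,999.05 +$650.97 interest = $21,650.02; pay $14,685.91 → $6,964.11
Payment period 4: $6,964.11 +$215.89 interest = $7,180.00; pay $7,180.00 → $0.00
Total paid: $52,542.98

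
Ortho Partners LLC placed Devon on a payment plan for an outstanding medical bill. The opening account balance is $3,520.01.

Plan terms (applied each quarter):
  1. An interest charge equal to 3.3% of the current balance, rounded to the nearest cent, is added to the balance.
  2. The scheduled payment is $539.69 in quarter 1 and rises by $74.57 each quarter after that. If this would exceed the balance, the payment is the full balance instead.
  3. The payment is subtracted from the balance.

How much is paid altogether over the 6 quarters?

$3,947.42

Quarter 1: $3,520.01 +$116.16 interest = $3,636.17; pay $539.69 → $3,096.48
Quarter 2: $3,096.48 +$102.18 interest = $3,198.66; pay $614.26 → $2,584.40
Quarter 3: $2,584.40 +$85.29 interest = $2,669.69; pay $688.83 → $1,980.86
Quarter 4: $1,980.86 +$65.37 interest = $2,046.23; pay $763.40 → $1,282.83
Quarter 5: $1,282.83 +$42.33 interest = $1,325.16; pay $837.97 → $487.19
Quarter 6: $487.19 +$16.08 interest = $503.27; pay $503.27 → $0.00
Total paid: $3,947.42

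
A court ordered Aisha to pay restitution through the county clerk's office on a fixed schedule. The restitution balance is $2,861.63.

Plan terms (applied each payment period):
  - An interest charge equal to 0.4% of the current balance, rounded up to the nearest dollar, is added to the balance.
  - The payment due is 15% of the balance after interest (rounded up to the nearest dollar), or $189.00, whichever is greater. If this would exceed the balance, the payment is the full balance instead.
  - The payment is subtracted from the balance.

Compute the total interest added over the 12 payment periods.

$70.00

Payment period 1: opening $2,861.63; interest $12.00 → $2,873.63; payment $432.00; balance $2,441.63
Payment period 2: opening $2,441.63; interest $10.00 → $2,451.63; payment $368.00; balance $2,083.63
Payment period 3: opening $2,083.63; interest $9.00 → $2,092.63; payment $314.00; balance $1,778.63
Payment period 4: opening $1,778.63; interest $8.00 → $1,786.63; payment $268.00; balance $1,518.63
Payment period 5: opening $1,518.63; interest $7.00 → $1,525.63; payment $229.00; balance $1,296.63
Payment period 6: opening $1,296.63; interest $6.00 → $1,302.63; payment $196.00; balance $1,106.63
Payment period 7: opening $1,106.63; interest $5.00 → $1,111.63; payment $189.00; balance $922.63
Payment period 8: opening $922.63; interest $4.00 → $926.63; payment $189.00; balance $737.63
Payment period 9: opening $737.63; interest $3.00 → $740.63; payment $189.00; balance $551.63
Payment period 10: opening $551.63; interest $3.00 → $554.63; payment $189.00; balance $365.63
Payment period 11: opening $365.63; interest $2.00 → $367.63; payment $189.00; balance $178.63
Payment period 12: opening $178.63; interest $1.00 → $179.63; payment $179.63; balance $0.00
Total interest: $12.00 + $10.00 + $9.00 + $8.00 + $7.00 + $6.00 + $5.00 + $4.00 + $3.00 + $3.00 + $2.00 + $1.00 = $70.00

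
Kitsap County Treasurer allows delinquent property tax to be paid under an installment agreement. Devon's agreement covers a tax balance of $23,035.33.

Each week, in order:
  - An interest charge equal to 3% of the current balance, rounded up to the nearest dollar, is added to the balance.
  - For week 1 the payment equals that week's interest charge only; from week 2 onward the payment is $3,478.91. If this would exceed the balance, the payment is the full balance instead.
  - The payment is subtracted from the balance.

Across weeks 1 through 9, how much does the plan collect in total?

Week 1: $23,035.33 +$692.00 interest = $23,727.33; pay $692.00 → $23,035.33
Week 2: $23,035.33 +$692.00 interest = $23,727.33; pay $3,478.91 → $20,248.42
Week 3: $20,248.42 +$608.00 interest = $20,856.42; pay $3,478.91 → $17,377.51
Week 4: $17,377.51 +$522.00 interest = $17,899.51; pay $3,478.91 → $14,420.60
Week 5: $14,420.60 +$433.00 interest = $14,853.60; pay $3,478.91 → $11,374.69
Week 6: $11,374.69 +$342.00 interest = $11,716.69; pay $3,478.91 → $8,237.78
Week 7: $8,237.78 +$248.00 interest = $8,485.78; pay $3,478.91 → $5,006.87
Week 8: $5,006.87 +$151.00 interest = $5,157.87; pay $3,478.91 → $1,678.96
Week 9: $1,678.96 +$51.00 interest = $1,729.96; pay $1,729.96 → $0.00
Total paid: $26,774.33

$26,774.33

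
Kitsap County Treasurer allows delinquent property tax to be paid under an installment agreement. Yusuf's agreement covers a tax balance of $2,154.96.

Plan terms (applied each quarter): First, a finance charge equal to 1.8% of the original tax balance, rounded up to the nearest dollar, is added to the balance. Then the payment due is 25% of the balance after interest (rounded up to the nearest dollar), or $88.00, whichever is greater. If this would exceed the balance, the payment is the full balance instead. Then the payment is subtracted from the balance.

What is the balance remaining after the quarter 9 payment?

$268.96

Quarter 1: opening $2,154.96; interest $39.00 → $2,193.96; payment $549.00; balance $1,644.96
Quarter 2: opening $1,644.96; interest $39.00 → $1,683.96; payment $421.00; balance $1,262.96
Quarter 3: opening $1,262.96; interest $39.00 → $1,301.96; payment $326.00; balance $975.96
Quarter 4: opening $975.96; interest $39.00 → $1,014.96; payment $254.00; balance $760.96
Quarter 5: opening $760.96; interest $39.00 → $799.96; payment $200.00; balance $599.96
Quarter 6: opening $599.96; interest $39.00 → $638.96; payment $160.00; balance $478.96
Quarter 7: opening $478.96; interest $39.00 → $517.96; payment $130.00; balance $387.96
Quarter 8: opening $387.96; interest $39.00 → $426.96; payment $107.00; balance $319.96
Quarter 9: opening $319.96; interest $39.00 → $358.96; payment $90.00; balance $268.96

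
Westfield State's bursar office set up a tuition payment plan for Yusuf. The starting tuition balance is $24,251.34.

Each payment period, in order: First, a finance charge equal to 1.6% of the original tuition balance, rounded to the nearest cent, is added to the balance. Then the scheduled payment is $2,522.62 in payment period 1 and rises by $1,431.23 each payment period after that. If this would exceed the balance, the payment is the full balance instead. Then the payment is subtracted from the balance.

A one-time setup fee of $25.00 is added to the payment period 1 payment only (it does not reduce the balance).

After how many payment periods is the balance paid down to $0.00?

Payment period 1: $24,251.34 +$388.02 interest = $24,639.36; pay $2,522.62 (+ $25.00 fee) → $22,116.74
Payment period 2: $22,116.74 +$388.02 interest = $22,504.76; pay $3,953.85 → $18,550.91
Payment period 3: $18,550.91 +$388.02 interest = $18,938.93; pay $5,385.08 → $13,553.85
Payment period 4: $13,553.85 +$388.02 interest = $13,941.87; pay $6,816.31 → $7,125.56
Payment period 5: $7,125.56 +$388.02 interest = $7,513.58; pay $7,513.58 → $0.00
Balance reaches $0.00 in payment period 5.

5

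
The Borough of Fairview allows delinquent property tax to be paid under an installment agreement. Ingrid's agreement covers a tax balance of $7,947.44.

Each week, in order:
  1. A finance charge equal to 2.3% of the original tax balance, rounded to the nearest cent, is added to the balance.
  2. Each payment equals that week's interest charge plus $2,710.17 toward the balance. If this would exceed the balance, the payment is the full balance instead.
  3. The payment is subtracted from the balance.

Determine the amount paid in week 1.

$2,892.96

Week 1: opening $7,947.44; interest $182.79 → $8,130.23; payment $2,892.96; balance $5,237.27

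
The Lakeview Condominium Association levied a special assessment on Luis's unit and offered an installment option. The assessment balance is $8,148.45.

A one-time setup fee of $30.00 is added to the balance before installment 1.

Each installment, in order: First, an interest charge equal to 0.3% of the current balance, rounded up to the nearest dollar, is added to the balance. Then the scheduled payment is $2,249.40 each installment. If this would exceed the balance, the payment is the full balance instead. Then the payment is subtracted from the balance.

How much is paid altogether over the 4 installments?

$8,238.45

Installment 1: opening $8,178.45; interest $25.00 → $8,203.45; payment $2,249.40; balance $5,954.05
Installment 2: opening $5,954.05; interest $18.00 → $5,972.05; payment $2,249.40; balance $3,722.65
Installment 3: opening $3,722.65; interest $12.00 → $3,734.65; payment $2,249.40; balance $1,485.25
Installment 4: opening $1,485.25; interest $5.00 → $1,490.25; payment $1,490.25; balance $0.00
Total paid: $8,238.45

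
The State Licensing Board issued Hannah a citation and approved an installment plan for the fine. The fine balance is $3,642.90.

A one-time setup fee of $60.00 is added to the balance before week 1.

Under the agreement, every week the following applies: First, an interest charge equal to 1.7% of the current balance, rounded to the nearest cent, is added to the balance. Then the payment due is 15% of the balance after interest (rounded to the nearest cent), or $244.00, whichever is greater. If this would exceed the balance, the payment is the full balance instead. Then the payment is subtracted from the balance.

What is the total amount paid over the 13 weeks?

Week 1: $3,702.90 +$62.95 interest = $3,765.85; pay $564.88 → $3,200.97
Week 2: $3,200.97 +$54.42 interest = $3,255.39; pay $488.31 → $2,767.08
Week 3: $2,767.08 +$47.04 interest = $2,814.12; pay $422.12 → $2,392.00
Week 4: $2,392.00 +$40.66 interest = $2,432.66; pay $364.90 → $2,067.76
Week 5: $2,067.76 +$35.15 interest = $2,102.91; pay $315.44 → $1,787.47
Week 6: $1,787.47 +$30.39 interest = $1,817.86; pay $272.68 → $1,545.18
Week 7: $1,545.18 +$26.27 interest = $1,571.45; pay $244.00 → $1,327.45
Week 8: $1,327.45 +$22.57 interest = $1,350.02; pay $244.00 → $1,106.02
Week 9: $1,106.02 +$18.80 interest = $1,124.82; pay $244.00 → $880.82
Week 10: $880.82 +$14.97 interest = $895.79; pay $244.00 → $651.79
Week 11: $651.79 +$11.08 interest = $662.87; pay $244.00 → $418.87
Week 12: $418.87 +$7.12 interest = $425.99; pay $244.00 → $181.99
Week 13: $181.99 +$3.09 interest = $185.08; pay $185.08 → $0.00
Total paid: $4,077.41

$4,077.41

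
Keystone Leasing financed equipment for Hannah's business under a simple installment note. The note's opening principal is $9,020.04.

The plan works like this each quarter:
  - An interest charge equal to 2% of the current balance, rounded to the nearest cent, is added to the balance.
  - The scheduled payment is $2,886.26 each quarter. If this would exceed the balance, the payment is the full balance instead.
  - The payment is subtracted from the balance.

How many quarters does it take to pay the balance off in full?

4

# | Opening | Interest | Payment | End bal
1 | $9,020.04 | $180.40 | $2,886.26 | $6,314.18
2 | $6,314.18 | $126.28 | $2,886.26 | $3,554.20
3 | $3,554.20 | $71.08 | $2,886.26 | $739.02
4 | $739.02 | $14.78 | $753.80 | $0.00
Balance reaches $0.00 in quarter 4.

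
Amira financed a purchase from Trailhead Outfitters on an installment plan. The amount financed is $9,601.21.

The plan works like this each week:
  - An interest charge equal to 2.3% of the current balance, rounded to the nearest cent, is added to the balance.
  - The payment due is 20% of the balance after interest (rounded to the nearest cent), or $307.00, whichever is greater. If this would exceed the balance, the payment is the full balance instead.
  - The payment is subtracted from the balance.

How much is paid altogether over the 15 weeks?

Week 1: opening $9,601.21; interest $220.83 → $9,822.04; payment $1,964.41; balance $7,857.63
Week 2: opening $7,857.63; interest $180.73 → $8,038.36; payment $1,607.67; balance $6,430.69
Week 3: opening $6,430.69; interest $147.91 → $6,578.60; payment $1,315.72; balance $5,262.88
Week 4: opening $5,262.88; interest $121.05 → $5,383.93; payment $1,076.79; balance $4,307.14
Week 5: opening $4,307.14; interest $99.06 → $4,406.20; payment $881.24; balance $3,524.96
Week 6: opening $3,524.96; interest $81.07 → $3,606.03; payment $721.21; balance $2,884.82
Week 7: opening $2,884.82; interest $66.35 → $2,951.17; payment $590.23; balance $2,360.94
Week 8: opening $2,360.94; interest $54.30 → $2,415.24; payment $483.05; balance $1,932.19
Week 9: opening $1,932.19; interest $44.44 → $1,976.63; payment $395.33; balance $1,581.30
Week 10: opening $1,581.30; interest $36.37 → $1,617.67; payment $323.53; balance $1,294.14
Week 11: opening $1,294.14; interest $29.77 → $1,323.91; payment $307.00; balance $1,016.91
Week 12: opening $1,016.91; interest $23.39 → $1,040.30; payment $307.00; balance $733.30
Week 13: opening $733.30; interest $16.87 → $750.17; payment $307.00; balance $443.17
Week 14: opening $443.17; interest $10.19 → $453.36; payment $307.00; balance $146.36
Week 15: opening $146.36; interest $3.37 → $149.73; payment $149.73; balance $0.00
Total paid: $10,736.91

$10,736.91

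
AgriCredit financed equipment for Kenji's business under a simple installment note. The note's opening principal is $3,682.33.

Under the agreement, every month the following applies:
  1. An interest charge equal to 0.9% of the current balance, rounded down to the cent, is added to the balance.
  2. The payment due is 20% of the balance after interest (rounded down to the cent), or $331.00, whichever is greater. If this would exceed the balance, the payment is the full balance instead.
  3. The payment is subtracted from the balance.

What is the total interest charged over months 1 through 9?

$140.44

Month 1: opening $3,682.33; interest $33.14 → $3,715.47; payment $743.09; balance $2,972.38
Month 2: opening $2,972.38; interest $26.75 → $2,999.13; payment $599.82; balance $2,399.31
Month 3: opening $2,399.31; interest $21.59 → $2,420.90; payment $484.18; balance $1,936.72
Month 4: opening $1,936.72; interest $17.43 → $1,954.15; payment $390.83; balance $1,563.32
Month 5: opening $1,563.32; interest $14.06 → $1,577.38; payment $331.00; balance $1,246.38
Month 6: opening $1,246.38; interest $11.21 → $1,257.59; payment $331.00; balance $926.59
Month 7: opening $926.59; interest $8.33 → $934.92; payment $331.00; balance $603.92
Month 8: opening $603.92; interest $5.43 → $609.35; payment $331.00; balance $278.35
Month 9: opening $278.35; interest $2.50 → $280.85; payment $280.85; balance $0.00
Total interest: $33.14 + $26.75 + $21.59 + $17.43 + $14.06 + $11.21 + $8.33 + $5.43 + $2.50 = $140.44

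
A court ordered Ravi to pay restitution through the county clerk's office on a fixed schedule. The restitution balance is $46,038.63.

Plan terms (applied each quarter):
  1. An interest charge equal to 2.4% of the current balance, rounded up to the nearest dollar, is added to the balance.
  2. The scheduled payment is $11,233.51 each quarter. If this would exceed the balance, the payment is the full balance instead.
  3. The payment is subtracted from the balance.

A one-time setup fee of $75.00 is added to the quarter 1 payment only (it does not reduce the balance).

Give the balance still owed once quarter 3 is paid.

# | Opening | Interest | Payment | Fee | End bal
1 | $46,038.63 | $1,105.00 | $11,233.51 | $75.00 | $35,910.12
2 | $35,910.12 | $862.00 | $11,233.51 | — | $25,538.61
3 | $25,538.61 | $613.00 | $11,233.51 | — | $14,918.10

$14,918.10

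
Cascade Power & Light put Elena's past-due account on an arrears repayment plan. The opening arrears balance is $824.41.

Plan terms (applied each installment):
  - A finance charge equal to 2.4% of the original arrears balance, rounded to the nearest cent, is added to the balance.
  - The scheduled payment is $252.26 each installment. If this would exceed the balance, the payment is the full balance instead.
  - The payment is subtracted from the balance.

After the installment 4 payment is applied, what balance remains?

# | Opening | Interest | Payment | End bal
1 | $824.41 | $19.79 | $252.26 | $591.94
2 | $591.94 | $19.79 | $252.26 | $359.47
3 | $359.47 | $19.79 | $252.26 | $127.00
4 | $127.00 | $19.79 | $146.79 | $0.00

$0.00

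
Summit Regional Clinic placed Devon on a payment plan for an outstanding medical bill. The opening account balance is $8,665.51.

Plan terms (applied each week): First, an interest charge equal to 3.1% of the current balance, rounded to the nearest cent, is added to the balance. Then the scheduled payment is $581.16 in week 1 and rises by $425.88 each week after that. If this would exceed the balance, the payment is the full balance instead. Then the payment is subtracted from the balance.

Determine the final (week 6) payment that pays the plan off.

$2,690.95

Week 1: $8,665.51 +$268.63 interest = $8,934.14; pay $581.16 → $8,352.98
Week 2: $8,352.98 +$258.94 interest = $8,611.92; pay $1,007.04 → $7,604.88
Week 3: $7,604.88 +$235.75 interest = $7,840.63; pay $1,432.92 → $6,407.71
Week 4: $6,407.71 +$198.64 interest = $6,606.35; pay $1,858.80 → $4,747.55
Week 5: $4,747.55 +$147.17 interest = $4,894.72; pay $2,284.68 → $2,610.04
Week 6: $2,610.04 +$80.91 interest = $2,690.95; pay $2,690.95 → $0.00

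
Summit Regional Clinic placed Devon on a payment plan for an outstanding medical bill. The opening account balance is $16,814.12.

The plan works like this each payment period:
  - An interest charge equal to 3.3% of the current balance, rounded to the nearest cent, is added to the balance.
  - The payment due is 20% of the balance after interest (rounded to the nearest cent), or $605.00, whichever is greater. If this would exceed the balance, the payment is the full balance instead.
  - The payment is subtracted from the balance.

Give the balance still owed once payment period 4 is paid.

$7,842.15

Payment period 1: $16,814.12 +$554.87 interest = $17,368.99; pay $3,473.80 → $13,895.19
Payment period 2: $13,895.19 +$458.54 interest = $14,353.73; pay $2,870.75 → $11,482.98
Payment period 3: $11,482.98 +$378.94 interest = $11,861.92; pay $2,372.38 → $9,489.54
Payment period 4: $9,489.54 +$313.15 interest = $9,802.69; pay $1,960.54 → $7,842.15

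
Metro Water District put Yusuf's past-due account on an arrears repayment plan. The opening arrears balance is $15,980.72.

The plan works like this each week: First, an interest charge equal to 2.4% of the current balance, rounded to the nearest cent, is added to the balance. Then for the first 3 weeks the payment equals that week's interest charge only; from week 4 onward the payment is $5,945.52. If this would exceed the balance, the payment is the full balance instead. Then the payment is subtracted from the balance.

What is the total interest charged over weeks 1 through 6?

Week 1: $15,980.72 +$383.54 interest = $16,364.26; pay $383.54 → $15,980.72
Week 2: $15,980.72 +$383.54 interest = $16,364.26; pay $383.54 → $15,980.72
Week 3: $15,980.72 +$383.54 interest = $16,364.26; pay $383.54 → $15,980.72
Week 4: $15,980.72 +$383.54 interest = $16,364.26; pay $5,945.52 → $10,418.74
Week 5: $10,418.74 +$250.05 interest = $10,668.79; pay $5,945.52 → $4,723.27
Week 6: $4,723.27 +$113.36 interest = $4,836.63; pay $4,836.63 → $0.00
Total interest: $383.54 + $383.54 + $383.54 + $383.54 + $250.05 + $113.36 = $1,897.57

$1,897.57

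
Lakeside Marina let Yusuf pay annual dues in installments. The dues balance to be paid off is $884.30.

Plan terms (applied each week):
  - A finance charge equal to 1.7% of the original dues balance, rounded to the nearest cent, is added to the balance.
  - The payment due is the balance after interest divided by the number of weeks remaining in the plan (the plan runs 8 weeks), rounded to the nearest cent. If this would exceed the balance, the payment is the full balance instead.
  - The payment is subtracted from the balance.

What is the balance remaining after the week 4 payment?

Week 1: opening $884.30; interest $15.03 → $899.33; payment $112.42; balance $786.91
Week 2: opening $786.91; interest $15.03 → $801.94; payment $114.56; balance $687.38
Week 3: opening $687.38; interest $15.03 → $702.41; payment $117.07; balance $585.34
Week 4: opening $585.34; interest $15.03 → $600.37; payment $120.07; balance $480.30

$480.30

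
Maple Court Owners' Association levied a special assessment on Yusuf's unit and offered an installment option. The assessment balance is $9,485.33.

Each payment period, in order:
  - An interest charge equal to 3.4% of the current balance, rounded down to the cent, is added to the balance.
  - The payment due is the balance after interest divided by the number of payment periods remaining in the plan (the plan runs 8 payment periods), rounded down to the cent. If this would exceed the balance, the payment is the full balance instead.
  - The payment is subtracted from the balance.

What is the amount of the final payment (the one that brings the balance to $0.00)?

# | Opening | Interest | Payment | End bal
1 | $9,485.33 | $322.50 | $1,225.97 | $8,581.86
2 | $8,581.86 | $291.78 | $1,267.66 | $7,605.98
3 | $7,605.98 | $258.60 | $1,310.76 | $6,553.82
4 | $6,553.82 | $222.82 | $1,355.32 | $5,421.32
5 | $5,421.32 | $184.32 | $1,401.41 | $4,204.23
6 | $4,204.23 | $142.94 | $1,449.05 | $2,898.12
7 | $2,898.12 | $98.53 | $1,498.32 | $1,498.33
8 | $1,498.33 | $50.94 | $1,549.27 | $0.00

$1,549.27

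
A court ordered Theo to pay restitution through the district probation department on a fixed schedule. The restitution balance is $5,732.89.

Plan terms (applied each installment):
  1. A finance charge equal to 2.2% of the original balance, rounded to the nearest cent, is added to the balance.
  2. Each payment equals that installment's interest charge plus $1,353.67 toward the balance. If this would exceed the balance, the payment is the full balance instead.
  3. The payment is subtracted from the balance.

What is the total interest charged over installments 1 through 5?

$630.60

# | Opening | Interest | Payment | End bal
1 | $5,732.89 | $126.12 | $1,479.79 | $4,379.22
2 | $4,379.22 | $126.12 | $1,479.79 | $3,025.55
3 | $3,025.55 | $126.12 | $1,479.79 | $1,671.88
4 | $1,671.88 | $126.12 | $1,479.79 | $318.21
5 | $318.21 | $126.12 | $444.33 | $0.00
Total interest: $126.12 + $126.12 + $126.12 + $126.12 + $126.12 = $630.60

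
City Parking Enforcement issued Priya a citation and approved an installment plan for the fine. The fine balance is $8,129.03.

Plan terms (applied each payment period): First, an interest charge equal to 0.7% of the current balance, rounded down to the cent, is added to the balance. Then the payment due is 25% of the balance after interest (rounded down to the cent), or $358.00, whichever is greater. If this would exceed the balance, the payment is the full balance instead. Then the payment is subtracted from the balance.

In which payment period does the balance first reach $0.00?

Payment period 1: opening $8,129.03; interest $56.90 → $8,185.93; payment $2,046.48; balance $6,139.45
Payment period 2: opening $6,139.45; interest $42.97 → $6,182.42; payment $1,545.60; balance $4,636.82
Payment period 3: opening $4,636.82; interest $32.45 → $4,669.27; payment $1,167.31; balance $3,501.96
Payment period 4: opening $3,501.96; interest $24.51 → $3,526.47; payment $881.61; balance $2,644.86
Payment period 5: opening $2,644.86; interest $18.51 → $2,663.37; payment $665.84; balance $1,997.53
Payment period 6: opening $1,997.53; interest $13.98 → $2,011.51; payment $502.87; balance $1,508.64
Payment period 7: opening $1,508.64; interest $10.56 → $1,519.20; payment $379.80; balance $1,139.40
Payment period 8: opening $1,139.40; interest $7.97 → $1,147.37; payment $358.00; balance $789.37
Payment period 9: opening $789.37; interest $5.52 → $794.89; payment $358.00; balance $436.89
Payment period 10: opening $436.89; interest $3.05 → $439.94; payment $358.00; balance $81.94
Payment period 11: opening $81.94; interest $0.57 → $82.51; payment $82.51; balance $0.00
Balance reaches $0.00 in payment period 11.

11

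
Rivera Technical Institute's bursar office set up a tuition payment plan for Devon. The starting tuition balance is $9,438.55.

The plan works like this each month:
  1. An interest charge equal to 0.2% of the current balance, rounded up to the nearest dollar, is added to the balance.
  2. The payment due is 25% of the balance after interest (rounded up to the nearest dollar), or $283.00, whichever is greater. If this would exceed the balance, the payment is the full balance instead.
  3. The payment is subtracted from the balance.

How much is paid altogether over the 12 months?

# | Opening | Interest | Payment | End bal
1 | $9,438.55 | $19.00 | $2,365.00 | $7,092.55
2 | $7,092.55 | $15.00 | $1,777.00 | $5,330.55
3 | $5,330.55 | $11.00 | $1,336.00 | $4,005.55
4 | $4,005.55 | $9.00 | $1,004.00 | $3,010.55
5 | $3,010.55 | $7.00 | $755.00 | $2,262.55
6 | $2,262.55 | $5.00 | $567.00 | $1,700.55
7 | $1,700.55 | $4.00 | $427.00 | $1,277.55
8 | $1,277.55 | $3.00 | $321.00 | $959.55
9 | $959.55 | $2.00 | $283.00 | $678.55
10 | $678.55 | $2.00 | $283.00 | $397.55
11 | $397.55 | $1.00 | $283.00 | $115.55
12 | $115.55 | $1.00 | $116.55 | $0.00
Total paid: $9,517.55

$9,517.55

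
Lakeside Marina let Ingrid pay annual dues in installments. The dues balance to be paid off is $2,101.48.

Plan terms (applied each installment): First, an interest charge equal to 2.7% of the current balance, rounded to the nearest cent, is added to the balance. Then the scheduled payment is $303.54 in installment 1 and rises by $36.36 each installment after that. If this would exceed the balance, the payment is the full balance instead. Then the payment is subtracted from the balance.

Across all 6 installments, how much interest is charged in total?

Installment 1: opening $2,101.48; interest $56.74 → $2,158.22; payment $303.54; balance $1,854.68
Installment 2: opening $1,854.68; interest $50.08 → $1,904.76; payment $339.90; balance $1,564.86
Installment 3: opening $1,564.86; interest $42.25 → $1,607.11; payment $376.26; balance $1,230.85
Installment 4: opening $1,230.85; interest $33.23 → $1,264.08; payment $412.62; balance $851.46
Installment 5: opening $851.46; interest $22.99 → $874.45; payment $448.98; balance $425.47
Installment 6: opening $425.47; interest $11.49 → $436.96; payment $436.96; balance $0.00
Total interest: $56.74 + $50.08 + $42.25 + $33.23 + $22.99 + $11.49 = $216.78

$216.78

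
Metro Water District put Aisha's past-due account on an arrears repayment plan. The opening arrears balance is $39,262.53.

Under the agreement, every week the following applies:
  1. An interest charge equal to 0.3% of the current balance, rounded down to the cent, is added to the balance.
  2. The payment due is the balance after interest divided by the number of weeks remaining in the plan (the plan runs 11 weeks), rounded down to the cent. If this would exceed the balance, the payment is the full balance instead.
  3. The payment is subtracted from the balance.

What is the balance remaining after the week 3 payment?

# | Opening | Interest | Payment | End bal
1 | $39,262.53 | $117.78 | $3,580.02 | $35,800.29
2 | $35,800.29 | $107.40 | $3,590.76 | $32,316.93
3 | $32,316.93 | $96.95 | $3,601.54 | $28,812.34

$28,812.34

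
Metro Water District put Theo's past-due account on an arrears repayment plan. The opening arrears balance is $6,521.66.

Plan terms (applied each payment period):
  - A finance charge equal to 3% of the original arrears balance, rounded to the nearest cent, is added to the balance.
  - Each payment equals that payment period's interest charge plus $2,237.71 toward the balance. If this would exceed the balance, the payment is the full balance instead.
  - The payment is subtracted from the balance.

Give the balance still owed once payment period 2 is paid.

Payment period 1: $6,521.66 +$195.65 interest = $6,717.31; pay $2,433.36 → $4,283.95
Payment period 2: $4,283.95 +$195.65 interest = $4,479.60; pay $2,433.36 → $2,046.24

$2,046.24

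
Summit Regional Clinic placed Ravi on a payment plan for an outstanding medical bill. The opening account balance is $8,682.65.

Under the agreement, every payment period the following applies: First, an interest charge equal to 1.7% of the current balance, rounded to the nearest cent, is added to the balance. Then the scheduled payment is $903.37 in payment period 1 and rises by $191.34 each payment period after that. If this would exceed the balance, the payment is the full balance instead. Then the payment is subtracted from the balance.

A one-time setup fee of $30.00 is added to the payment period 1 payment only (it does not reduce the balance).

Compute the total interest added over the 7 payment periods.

Payment period 1: opening $8,682.65; interest $147.61 → $8,830.26; payment $903.37 (+ $30.00 fee); balance $7,926.89
Payment period 2: opening $7,926.89; interest $134.76 → $8,061.65; payment $1,094.71; balance $6,966.94
Payment period 3: opening $6,966.94; interest $118.44 → $7,085.38; payment $1,286.05; balance $5,799.33
Payment period 4: opening $5,799.33; interest $98.59 → $5,897.92; payment $1,477.39; balance $4,420.53
Payment period 5: opening $4,420.53; interest $75.15 → $4,495.68; payment $1,668.73; balance $2,826.95
Payment period 6: opening $2,826.95; interest $48.06 → $2,875.01; payment $1,860.07; balance $1,014.94
Payment period 7: opening $1,014.94; interest $17.25 → $1,032.19; payment $1,032.19; balance $0.00
Total interest: $147.61 + $134.76 + $118.44 + $98.59 + $75.15 + $48.06 + $17.25 = $639.86

$639.86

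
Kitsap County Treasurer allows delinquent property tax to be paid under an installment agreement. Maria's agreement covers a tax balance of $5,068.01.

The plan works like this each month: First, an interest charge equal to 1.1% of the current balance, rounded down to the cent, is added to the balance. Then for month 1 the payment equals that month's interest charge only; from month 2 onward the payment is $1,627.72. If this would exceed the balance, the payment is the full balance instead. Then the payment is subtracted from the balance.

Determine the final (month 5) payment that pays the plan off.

# | Opening | Interest | Payment | End bal
1 | $5,068.01 | $55.74 | $55.74 | $5,068.01
2 | $5,068.01 | $55.74 | $1,627.72 | $3,496.03
3 | $3,496.03 | $38.45 | $1,627.72 | $1,906.76
4 | $1,906.76 | $20.97 | $1,627.72 | $300.01
5 | $300.01 | $3.30 | $303.31 | $0.00

$303.31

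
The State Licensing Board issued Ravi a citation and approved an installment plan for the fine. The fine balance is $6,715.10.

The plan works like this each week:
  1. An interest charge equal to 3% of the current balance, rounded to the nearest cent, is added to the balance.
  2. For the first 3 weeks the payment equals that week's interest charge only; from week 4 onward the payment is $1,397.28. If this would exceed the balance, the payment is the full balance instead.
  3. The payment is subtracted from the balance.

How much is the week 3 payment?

Week 1: opening $6,715.10; interest $201.45 → $6,916.55; payment $201.45; balance $6,715.10
Week 2: opening $6,715.10; interest $201.45 → $6,916.55; payment $201.45; balance $6,715.10
Week 3: opening $6,715.10; interest $201.45 → $6,916.55; payment $201.45; balance $6,715.10

$201.45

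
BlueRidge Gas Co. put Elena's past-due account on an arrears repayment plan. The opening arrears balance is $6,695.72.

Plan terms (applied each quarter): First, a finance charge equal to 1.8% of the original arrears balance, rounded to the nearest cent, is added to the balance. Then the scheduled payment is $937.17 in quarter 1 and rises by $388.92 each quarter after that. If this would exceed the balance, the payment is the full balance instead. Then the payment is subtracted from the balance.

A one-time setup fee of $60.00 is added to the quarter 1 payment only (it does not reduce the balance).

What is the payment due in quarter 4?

Quarter 1: opening $6,695.72; interest $120.52 → $6,816.24; payment $937.17 (+ $60.00 fee); balance $5,879.07
Quarter 2: opening $5,879.07; interest $120.52 → $5,999.59; payment $1,326.09; balance $4,673.50
Quarter 3: opening $4,673.50; interest $120.52 → $4,794.02; payment $1,715.01; balance $3,079.01
Quarter 4: opening $3,079.01; interest $120.52 → $3,199.53; payment $2,103.93; balance $1,095.60

$2,103.93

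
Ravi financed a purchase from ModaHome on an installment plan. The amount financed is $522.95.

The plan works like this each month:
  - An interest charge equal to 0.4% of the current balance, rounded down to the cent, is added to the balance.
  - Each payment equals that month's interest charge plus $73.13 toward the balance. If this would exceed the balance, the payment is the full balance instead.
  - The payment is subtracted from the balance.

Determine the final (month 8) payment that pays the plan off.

$11.08

Month 1: $522.95 +$2.09 interest = $525.04; pay $75.22 → $449.82
Month 2: $449.82 +$1.79 interest = $451.61; pay $74.92 → $376.69
Month 3: $376.69 +$1.50 interest = $378.19; pay $74.63 → $303.56
Month 4: $303.56 +$1.21 interest = $304.77; pay $74.34 → $230.43
Month 5: $230.43 +$0.92 interest = $231.35; pay $74.05 → $157.30
Month 6: $157.30 +$0.62 interest = $157.92; pay $73.75 → $84.17
Month 7: $84.17 +$0.33 interest = $84.50; pay $73.46 → $11.04
Month 8: $11.04 +$0.04 interest = $11.08; pay $11.08 → $0.00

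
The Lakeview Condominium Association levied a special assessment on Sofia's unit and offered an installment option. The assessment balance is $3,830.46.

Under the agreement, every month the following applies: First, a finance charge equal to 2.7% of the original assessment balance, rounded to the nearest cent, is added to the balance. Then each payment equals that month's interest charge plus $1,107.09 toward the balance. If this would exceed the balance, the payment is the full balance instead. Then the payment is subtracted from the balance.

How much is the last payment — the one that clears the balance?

$612.61

Month 1: opening $3,830.46; interest $103.42 → $3,933.88; payment $1,210.51; balance $2,723.37
Month 2: opening $2,723.37; interest $103.42 → $2,826.79; payment $1,210.51; balance $1,616.28
Month 3: opening $1,616.28; interest $103.42 → $1,719.70; payment $1,210.51; balance $509.19
Month 4: opening $509.19; interest $103.42 → $612.61; payment $612.61; balance $0.00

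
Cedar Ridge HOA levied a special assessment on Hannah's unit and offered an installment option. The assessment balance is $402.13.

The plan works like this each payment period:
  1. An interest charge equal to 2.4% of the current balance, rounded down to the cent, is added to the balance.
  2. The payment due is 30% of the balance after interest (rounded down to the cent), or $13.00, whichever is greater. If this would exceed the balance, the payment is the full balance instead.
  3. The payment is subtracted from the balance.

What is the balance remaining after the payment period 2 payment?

$206.62

# | Opening | Interest | Payment | End bal
1 | $402.13 | $9.65 | $123.53 | $288.25
2 | $288.25 | $6.91 | $88.54 | $206.62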